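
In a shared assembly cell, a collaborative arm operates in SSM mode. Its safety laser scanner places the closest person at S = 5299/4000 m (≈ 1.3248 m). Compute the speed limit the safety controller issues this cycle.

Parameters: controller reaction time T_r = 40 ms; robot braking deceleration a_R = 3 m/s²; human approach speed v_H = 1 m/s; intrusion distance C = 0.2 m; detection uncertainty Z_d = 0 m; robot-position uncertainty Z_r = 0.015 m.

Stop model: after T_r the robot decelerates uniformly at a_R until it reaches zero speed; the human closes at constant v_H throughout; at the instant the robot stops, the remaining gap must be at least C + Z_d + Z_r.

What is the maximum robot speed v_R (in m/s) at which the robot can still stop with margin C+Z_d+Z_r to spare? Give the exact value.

v_R_max = 33/20 m/s = 1.6500 m/s

collect terms ⇒ (1/6)·v_R² + (28/75)·v_R + (-4279/4000) = 0
  disc = (28/75)² − 4·(1/6)·(-4279/4000) = 76729/90000 ; √disc = 277/300
  v_R = (−(28/75) + 277/300) / (2·(1/6)) = 33/20 m/s
check:
braking lasts T_s = (33/20)/3 = 0.5500 s
reaction-phase robot travel = 1.6500·0.0400 = 0.0660 m
braking distance = 1.6500²/(2·3.0000) = 0.4537 m
human over T_r+T_s: 1.0000·(0.0400+0.5500) = 0.5900 m
residual clearance needed = 0.2000+0.0000+0.0150 = 0.2150 m
sum ≈ 0.0660+0.4537+0.5900+0.2150 ≈ 1.3248 m = S ✓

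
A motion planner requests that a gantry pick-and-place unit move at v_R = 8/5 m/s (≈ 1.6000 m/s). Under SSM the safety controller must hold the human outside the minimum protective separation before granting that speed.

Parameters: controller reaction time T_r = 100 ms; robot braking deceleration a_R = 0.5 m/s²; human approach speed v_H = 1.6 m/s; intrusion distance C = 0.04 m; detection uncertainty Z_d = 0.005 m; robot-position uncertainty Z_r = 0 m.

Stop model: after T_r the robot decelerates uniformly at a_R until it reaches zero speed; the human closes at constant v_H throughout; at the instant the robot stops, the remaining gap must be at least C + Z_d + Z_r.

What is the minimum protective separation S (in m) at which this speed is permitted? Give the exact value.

S_min = 1609/200 m = 8.0450 m

T_s = v_R/a_R = (8/5)/(1/2) = 3.2000 s
robot in T_r: 1.6000·0.1000 = 0.1600 m
braking distance = 1.6000²/(2·0.5000) = 2.5600 m
human closes 1.6000·3.3000 = 5.2800 m
margins: 0.0400+0.0050+0.0000 = 0.0450 m
S_min ≈ 0.1600+2.5600+5.2800+0.0450  ⇒  S_min = 1609/200 m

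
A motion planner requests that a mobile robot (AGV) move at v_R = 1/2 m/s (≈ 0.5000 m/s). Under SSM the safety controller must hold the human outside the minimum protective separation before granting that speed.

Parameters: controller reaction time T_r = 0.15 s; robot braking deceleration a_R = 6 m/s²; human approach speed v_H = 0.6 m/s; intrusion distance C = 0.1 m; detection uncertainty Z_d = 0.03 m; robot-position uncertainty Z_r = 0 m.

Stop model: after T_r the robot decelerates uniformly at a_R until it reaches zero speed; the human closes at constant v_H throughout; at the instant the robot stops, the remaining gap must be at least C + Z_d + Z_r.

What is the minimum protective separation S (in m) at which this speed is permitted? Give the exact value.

stop time T_s = (1/2)/6 = 0.0833 s
robot in T_r: 0.5000·0.1500 = 0.0750 m
robot under decel: 0.5000²/(2·6.0000) = 0.0208 m
human over T_r+T_s: 0.6000·(0.1500+0.0833) = 0.1400 m
C+Z_d+Z_r = 0.1000+0.0300+0.0000 = 0.1300 m
S_min ≈ 0.0750+0.0208+0.1400+0.1300  ⇒  S_min = 439/1200 m

S_min = 439/1200 m = 0.3658 m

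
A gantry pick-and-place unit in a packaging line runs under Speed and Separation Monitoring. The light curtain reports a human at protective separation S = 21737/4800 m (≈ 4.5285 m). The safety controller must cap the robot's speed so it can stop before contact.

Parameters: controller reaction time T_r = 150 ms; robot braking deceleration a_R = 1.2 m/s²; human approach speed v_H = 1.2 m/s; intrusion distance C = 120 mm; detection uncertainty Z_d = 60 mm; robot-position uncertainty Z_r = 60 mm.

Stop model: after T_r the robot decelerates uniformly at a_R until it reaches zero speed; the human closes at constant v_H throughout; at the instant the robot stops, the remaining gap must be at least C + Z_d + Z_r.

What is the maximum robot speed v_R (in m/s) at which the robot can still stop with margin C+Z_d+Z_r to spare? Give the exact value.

v_R_max = 41/20 m/s = 2.0500 m/s

at the boundary: (5/12)·v² + (23/20)·v + (-19721/4800) = 0
  disc = (23/20)² − 4·(5/12)·(-19721/4800) = 117649/14400 ; √disc = 343/120
  v_R = (−(23/20) + 343/120) / (2·(5/12)) = 41/20 m/s
check:
braking lasts T_s = (41/20)/(6/5) = 1.7083 s
robot in T_r: 2.0500·0.1500 = 0.3075 m
braking distance = 2.0500²/(2·1.2000) = 1.7510 m
person approaches 1.2000·(0.1500+1.7083) = 2.2300 m
residual clearance needed = 0.1200+0.0600+0.0600 = 0.2400 m
sum ≈ 0.3075+1.7510+2.2300+0.2400 ≈ 4.5285 m = S ✓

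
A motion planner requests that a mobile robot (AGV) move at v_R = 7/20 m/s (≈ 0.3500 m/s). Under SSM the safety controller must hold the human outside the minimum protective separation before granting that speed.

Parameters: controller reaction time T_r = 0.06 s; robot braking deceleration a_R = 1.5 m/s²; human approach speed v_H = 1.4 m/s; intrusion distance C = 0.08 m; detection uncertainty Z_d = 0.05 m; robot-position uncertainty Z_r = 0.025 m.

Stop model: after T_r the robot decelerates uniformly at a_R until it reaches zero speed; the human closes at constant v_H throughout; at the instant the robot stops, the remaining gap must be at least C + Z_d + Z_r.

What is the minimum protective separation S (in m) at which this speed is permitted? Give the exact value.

stop time T_s = (7/20)/(3/2) = 0.2333 s
robot in T_r: 0.3500·0.0600 = 0.0210 m
braking distance = 0.3500²/(2·1.5000) = 0.0408 m
human over T_r+T_s: 1.4000·(0.0600+0.2333) = 0.4107 m
margins: 0.0800+0.0500+0.0250 = 0.1550 m
S_min ≈ 0.0210+0.0408+0.4107+0.1550  ⇒  S_min = 251/400 m

S_min = 251/400 m = 0.6275 m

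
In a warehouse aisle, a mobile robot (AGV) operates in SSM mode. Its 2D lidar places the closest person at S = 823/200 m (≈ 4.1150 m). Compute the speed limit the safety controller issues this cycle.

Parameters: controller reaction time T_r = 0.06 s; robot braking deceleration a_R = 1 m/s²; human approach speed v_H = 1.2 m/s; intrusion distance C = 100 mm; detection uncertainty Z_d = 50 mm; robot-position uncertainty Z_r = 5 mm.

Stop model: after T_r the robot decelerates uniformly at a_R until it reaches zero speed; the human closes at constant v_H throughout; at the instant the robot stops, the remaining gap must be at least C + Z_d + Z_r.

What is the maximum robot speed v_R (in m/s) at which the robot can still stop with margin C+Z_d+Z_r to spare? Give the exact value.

at the boundary: (1/2)·v² + (63/50)·v + (-486/125) = 0
  disc = (63/50)² − 4·(1/2)·(-486/125) = 23409/2500 ; √disc = 153/50
  v_R = (−(63/50) + 153/50) / (2·(1/2)) = 9/5 m/s
check:
braking lasts T_s = (9/5)/1 = 1.8000 s
robot covers v_R·T_r = 1.8000·0.0600 = 0.1080 m before braking
braking distance = 1.8000²/(2·1.0000) = 1.6200 m
human closes 1.2000·1.8600 = 2.2320 m
margins: 0.1000+0.0500+0.0050 = 0.1550 m
sum ≈ 0.1080+1.6200+2.2320+0.1550 ≈ 4.1150 m = S ✓

v_R_max = 9/5 m/s = 1.8000 m/s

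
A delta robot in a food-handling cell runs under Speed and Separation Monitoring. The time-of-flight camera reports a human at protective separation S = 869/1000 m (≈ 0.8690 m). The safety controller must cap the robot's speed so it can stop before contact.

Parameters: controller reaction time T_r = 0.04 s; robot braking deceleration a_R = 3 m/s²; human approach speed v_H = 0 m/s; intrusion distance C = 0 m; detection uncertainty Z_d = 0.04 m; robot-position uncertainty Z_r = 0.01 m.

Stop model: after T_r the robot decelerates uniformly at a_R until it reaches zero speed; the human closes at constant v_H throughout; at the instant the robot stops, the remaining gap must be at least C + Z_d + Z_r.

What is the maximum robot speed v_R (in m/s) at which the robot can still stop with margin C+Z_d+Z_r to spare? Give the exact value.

v_R_max = 21/10 m/s = 2.1000 m/s

at the boundary: (1/6)·v² + (1/25)·v + (-819/1000) = 0
  disc = (1/25)² − 4·(1/6)·(-819/1000) = 1369/2500 ; √disc = 37/50
  v_R = (−(1/25) + 37/50) / (2·(1/6)) = 21/10 m/s
check:
stop time T_s = (21/10)/3 = 0.7000 s
robot covers v_R·T_r = 2.1000·0.0400 = 0.0840 m before braking
robot covers 2.1000·0.7000 − ½·3.0000·0.7000² = 0.7350 m while stopping
person approaches 0.0000·(0.0400+0.7000) = 0.0000 m
C+Z_d+Z_r = 0.0000+0.0400+0.0100 = 0.0500 m
sum ≈ 0.0840+0.7350+0.0000+0.0500 ≈ 0.8690 m = S ✓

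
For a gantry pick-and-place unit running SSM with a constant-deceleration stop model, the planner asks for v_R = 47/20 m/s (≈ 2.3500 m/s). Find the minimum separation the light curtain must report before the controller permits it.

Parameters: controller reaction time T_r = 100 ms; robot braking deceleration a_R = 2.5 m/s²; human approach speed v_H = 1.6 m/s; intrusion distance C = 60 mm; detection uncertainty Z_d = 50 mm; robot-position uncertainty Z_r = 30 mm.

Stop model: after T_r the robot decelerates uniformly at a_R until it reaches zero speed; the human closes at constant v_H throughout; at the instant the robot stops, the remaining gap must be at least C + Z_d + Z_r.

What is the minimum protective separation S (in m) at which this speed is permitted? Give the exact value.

S_min = 6287/2000 m = 3.1435 m

braking lasts T_s = (47/20)/(5/2) = 0.9400 s
robot in T_r: 2.3500·0.1000 = 0.2350 m
robot under decel: 2.3500²/(2·2.5000) = 1.1045 m
human over T_r+T_s: 1.6000·(0.1000+0.9400) = 1.6640 m
margins: 0.0600+0.0500+0.0300 = 0.1400 m
S_min ≈ 0.2350+1.1045+1.6640+0.1400  ⇒  S_min = 6287/2000 m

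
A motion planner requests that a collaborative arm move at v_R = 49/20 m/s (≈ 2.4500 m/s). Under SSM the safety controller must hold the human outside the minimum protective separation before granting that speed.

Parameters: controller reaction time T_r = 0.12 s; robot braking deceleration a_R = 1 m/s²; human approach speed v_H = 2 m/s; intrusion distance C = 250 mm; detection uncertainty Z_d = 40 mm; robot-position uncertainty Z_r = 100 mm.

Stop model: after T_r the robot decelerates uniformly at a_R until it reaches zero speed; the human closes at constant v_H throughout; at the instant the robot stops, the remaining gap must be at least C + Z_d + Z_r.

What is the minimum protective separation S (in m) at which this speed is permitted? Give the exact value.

S_min = 35301/4000 m = 8.8253 m

T_s = v_R/a_R = (49/20)/1 = 2.4500 s
robot covers v_R·T_r = 2.4500·0.1200 = 0.2940 m before braking
robot under decel: 2.4500²/(2·1.0000) = 3.0013 m
human closes 2.0000·2.5700 = 5.1400 m
C+Z_d+Z_r = 0.2500+0.0400+0.1000 = 0.3900 m
S_min ≈ 0.2940+3.0013+5.1400+0.3900  ⇒  S_min = 35301/4000 m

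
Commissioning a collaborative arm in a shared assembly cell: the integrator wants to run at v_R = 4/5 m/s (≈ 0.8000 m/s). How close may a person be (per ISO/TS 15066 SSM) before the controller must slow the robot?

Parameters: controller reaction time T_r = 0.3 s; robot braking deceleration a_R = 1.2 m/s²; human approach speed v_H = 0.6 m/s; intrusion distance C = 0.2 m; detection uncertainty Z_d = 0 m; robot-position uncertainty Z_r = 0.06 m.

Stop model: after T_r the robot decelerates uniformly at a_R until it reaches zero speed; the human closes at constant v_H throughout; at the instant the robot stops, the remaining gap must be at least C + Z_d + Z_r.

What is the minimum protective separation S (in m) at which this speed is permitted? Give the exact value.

S_min = 101/75 m = 1.3467 m

T_s = v_R/a_R = (4/5)/(6/5) = 0.6667 s
robot in T_r: 0.8000·0.3000 = 0.2400 m
robot under decel: 0.8000²/(2·1.2000) = 0.2667 m
human closes 0.6000·0.9667 = 0.5800 m
margins: 0.2000+0.0000+0.0600 = 0.2600 m
S_min ≈ 0.2400+0.2667+0.5800+0.2600  ⇒  S_min = 101/75 m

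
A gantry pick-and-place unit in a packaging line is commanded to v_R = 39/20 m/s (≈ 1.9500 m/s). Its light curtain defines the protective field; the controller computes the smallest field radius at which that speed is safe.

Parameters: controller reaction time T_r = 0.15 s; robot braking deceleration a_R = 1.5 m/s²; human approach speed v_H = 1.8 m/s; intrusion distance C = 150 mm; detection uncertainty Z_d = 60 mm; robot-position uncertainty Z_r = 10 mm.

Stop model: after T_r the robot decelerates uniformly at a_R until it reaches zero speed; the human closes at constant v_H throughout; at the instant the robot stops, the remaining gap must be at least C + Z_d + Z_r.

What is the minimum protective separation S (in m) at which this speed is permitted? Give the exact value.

S_min = 439/100 m = 4.3900 m

T_s = v_R/a_R = (39/20)/(3/2) = 1.3000 s
robot in T_r: 1.9500·0.1500 = 0.2925 m
robot covers 1.9500·1.3000 − ½·1.5000·1.3000² = 1.2675 m while stopping
human closes 1.8000·1.4500 = 2.6100 m
C+Z_d+Z_r = 0.1500+0.0600+0.0100 = 0.2200 m
S_min ≈ 0.2925+1.2675+2.6100+0.2200  ⇒  S_min = 439/100 m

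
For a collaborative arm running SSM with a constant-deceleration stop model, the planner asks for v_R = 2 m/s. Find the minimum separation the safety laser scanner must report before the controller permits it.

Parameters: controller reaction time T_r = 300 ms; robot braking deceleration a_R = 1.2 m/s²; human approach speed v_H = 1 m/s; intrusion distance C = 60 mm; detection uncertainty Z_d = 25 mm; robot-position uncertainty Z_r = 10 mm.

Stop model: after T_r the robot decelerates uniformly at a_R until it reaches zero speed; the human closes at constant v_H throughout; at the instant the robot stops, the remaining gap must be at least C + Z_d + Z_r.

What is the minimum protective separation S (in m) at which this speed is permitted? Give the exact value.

S_min = 2597/600 m = 4.3283 m

stop time T_s = 2/(6/5) = 1.6667 s
reaction-phase robot travel = 2.0000·0.3000 = 0.6000 m
braking distance = 2.0000²/(2·1.2000) = 1.6667 m
human closes 1.0000·1.9667 = 1.9667 m
C+Z_d+Z_r = 0.0600+0.0250+0.0100 = 0.0950 m
S_min ≈ 0.6000+1.6667+1.9667+0.0950  ⇒  S_min = 2597/600 m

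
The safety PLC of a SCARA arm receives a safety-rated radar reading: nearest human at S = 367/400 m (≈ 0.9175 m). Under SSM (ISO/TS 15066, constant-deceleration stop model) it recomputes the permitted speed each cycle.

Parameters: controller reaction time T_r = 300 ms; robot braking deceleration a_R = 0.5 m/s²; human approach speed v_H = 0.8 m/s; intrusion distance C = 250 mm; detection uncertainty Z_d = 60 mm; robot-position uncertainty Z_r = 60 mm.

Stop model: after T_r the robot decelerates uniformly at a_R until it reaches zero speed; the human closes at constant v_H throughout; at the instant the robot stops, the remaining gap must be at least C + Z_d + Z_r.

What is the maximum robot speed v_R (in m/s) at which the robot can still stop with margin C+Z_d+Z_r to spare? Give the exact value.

quadratic (1)·v² + (19/10)·v + (-123/400) = 0
  disc = (19/10)² − 4·(1)·(-123/400) = 121/25 ; √disc = 11/5
  v_R = (−(19/10) + 11/5) / (2·(1)) = 3/20 m/s
check:
stop time T_s = (3/20)/(1/2) = 0.3000 s
robot in T_r: 0.1500·0.3000 = 0.0450 m
braking distance = 0.1500²/(2·0.5000) = 0.0225 m
person approaches 0.8000·(0.3000+0.3000) = 0.4800 m
residual clearance needed = 0.2500+0.0600+0.0600 = 0.3700 m
sum ≈ 0.0450+0.0225+0.4800+0.3700 ≈ 0.9175 m = S ✓

v_R_max = 3/20 m/s = 0.1500 m/s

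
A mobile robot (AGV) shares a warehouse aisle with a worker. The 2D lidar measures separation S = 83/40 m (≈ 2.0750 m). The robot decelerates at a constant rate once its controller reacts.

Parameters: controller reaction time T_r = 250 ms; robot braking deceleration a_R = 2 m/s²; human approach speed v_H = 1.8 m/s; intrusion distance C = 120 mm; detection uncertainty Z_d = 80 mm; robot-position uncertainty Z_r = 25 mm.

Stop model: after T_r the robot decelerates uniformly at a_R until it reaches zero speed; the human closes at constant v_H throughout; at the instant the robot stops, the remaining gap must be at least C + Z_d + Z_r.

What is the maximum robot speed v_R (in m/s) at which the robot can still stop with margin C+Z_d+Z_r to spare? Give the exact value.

at the boundary: (1/4)·v² + (23/20)·v + (-7/5) = 0
  disc = (23/20)² − 4·(1/4)·(-7/5) = 1089/400 ; √disc = 33/20
  v_R = (−(23/20) + 33/20) / (2·(1/4)) = 1 m/s
check:
braking lasts T_s = 1/2 = 0.5000 s
robot in T_r: 1.0000·0.2500 = 0.2500 m
braking distance = 1.0000²/(2·2.0000) = 0.2500 m
human over T_r+T_s: 1.8000·(0.2500+0.5000) = 1.3500 m
margins: 0.1200+0.0800+0.0250 = 0.2250 m
sum ≈ 0.2500+0.2500+1.3500+0.2250 ≈ 2.0750 m = S ✓

v_R_max = 1 m/s = 1.0000 m/s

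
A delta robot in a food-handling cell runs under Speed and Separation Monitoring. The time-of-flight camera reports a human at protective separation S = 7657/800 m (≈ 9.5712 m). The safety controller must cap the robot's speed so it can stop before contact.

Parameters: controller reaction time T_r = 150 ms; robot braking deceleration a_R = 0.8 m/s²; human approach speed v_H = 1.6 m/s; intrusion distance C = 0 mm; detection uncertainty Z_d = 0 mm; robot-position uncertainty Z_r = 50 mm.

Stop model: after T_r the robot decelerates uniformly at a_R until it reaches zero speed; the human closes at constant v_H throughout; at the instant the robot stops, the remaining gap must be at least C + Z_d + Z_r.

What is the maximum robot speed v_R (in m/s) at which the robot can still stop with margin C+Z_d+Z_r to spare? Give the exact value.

collect terms ⇒ (5/8)·v_R² + (43/20)·v_R + (-297/32) = 0
  disc = (43/20)² − 4·(5/8)·(-297/32) = 44521/1600 ; √disc = 211/40
  v_R = (−(43/20) + 211/40) / (2·(5/8)) = 5/2 m/s
check:
stop time T_s = (5/2)/(4/5) = 3.1250 s
robot covers v_R·T_r = 2.5000·0.1500 = 0.3750 m before braking
braking distance = 2.5000²/(2·0.8000) = 3.9062 m
human closes 1.6000·3.2750 = 5.2400 m
residual clearance needed = 0.0000+0.0000+0.0500 = 0.0500 m
sum ≈ 0.3750+3.9062+5.2400+0.0500 ≈ 9.5712 m = S ✓

v_R_max = 5/2 m/s = 2.5000 m/s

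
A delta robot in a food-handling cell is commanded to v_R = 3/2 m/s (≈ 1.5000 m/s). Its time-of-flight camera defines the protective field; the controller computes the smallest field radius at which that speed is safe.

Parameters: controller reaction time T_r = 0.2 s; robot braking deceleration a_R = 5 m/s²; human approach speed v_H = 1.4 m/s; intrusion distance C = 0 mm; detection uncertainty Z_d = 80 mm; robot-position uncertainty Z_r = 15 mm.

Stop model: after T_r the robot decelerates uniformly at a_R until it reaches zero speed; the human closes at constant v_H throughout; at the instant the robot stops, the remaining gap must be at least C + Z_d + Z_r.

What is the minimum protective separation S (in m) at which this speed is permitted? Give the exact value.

T_s = v_R/a_R = (3/2)/5 = 0.3000 s
reaction-phase robot travel = 1.5000·0.2000 = 0.3000 m
robot covers 1.5000·0.3000 − ½·5.0000·0.3000² = 0.2250 m while stopping
person approaches 1.4000·(0.2000+0.3000) = 0.7000 m
margins: 0.0000+0.0800+0.0150 = 0.0950 m
S_min ≈ 0.3000+0.2250+0.7000+0.0950  ⇒  S_min = 33/25 m

S_min = 33/25 m = 1.3200 m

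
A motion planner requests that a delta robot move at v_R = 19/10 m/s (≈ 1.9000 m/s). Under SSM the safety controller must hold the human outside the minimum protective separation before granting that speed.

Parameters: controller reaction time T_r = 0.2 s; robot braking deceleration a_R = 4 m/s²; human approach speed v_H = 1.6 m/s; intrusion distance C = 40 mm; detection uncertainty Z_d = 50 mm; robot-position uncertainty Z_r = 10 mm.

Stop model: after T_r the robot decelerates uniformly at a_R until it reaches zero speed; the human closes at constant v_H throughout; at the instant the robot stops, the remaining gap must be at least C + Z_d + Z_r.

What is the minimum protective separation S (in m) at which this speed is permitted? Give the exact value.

S_min = 1609/800 m = 2.0112 m

T_s = v_R/a_R = (19/10)/4 = 0.4750 s
robot covers v_R·T_r = 1.9000·0.2000 = 0.3800 m before braking
braking distance = 1.9000²/(2·4.0000) = 0.4512 m
human closes 1.6000·0.6750 = 1.0800 m
residual clearance needed = 0.0400+0.0500+0.0100 = 0.1000 m
S_min ≈ 0.3800+0.4512+1.0800+0.1000  ⇒  S_min = 1609/800 m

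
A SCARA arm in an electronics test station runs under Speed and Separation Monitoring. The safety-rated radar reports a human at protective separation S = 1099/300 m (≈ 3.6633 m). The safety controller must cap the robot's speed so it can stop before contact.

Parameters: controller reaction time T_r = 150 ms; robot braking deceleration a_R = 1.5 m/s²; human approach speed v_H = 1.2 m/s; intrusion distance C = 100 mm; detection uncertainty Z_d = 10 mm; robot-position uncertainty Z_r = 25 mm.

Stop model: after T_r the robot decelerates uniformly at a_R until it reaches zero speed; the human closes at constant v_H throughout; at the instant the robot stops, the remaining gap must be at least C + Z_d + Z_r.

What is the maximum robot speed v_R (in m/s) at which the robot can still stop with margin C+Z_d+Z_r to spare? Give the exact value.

v_R_max = 41/20 m/s = 2.0500 m/s

collect terms ⇒ (1/3)·v_R² + (19/20)·v_R + (-2009/600) = 0
  disc = (19/20)² − 4·(1/3)·(-2009/600) = 19321/3600 ; √disc = 139/60
  v_R = (−(19/20) + 139/60) / (2·(1/3)) = 41/20 m/s
check:
stop time T_s = (41/20)/(3/2) = 1.3667 s
reaction-phase robot travel = 2.0500·0.1500 = 0.3075 m
robot covers 2.0500·1.3667 − ½·1.5000·1.3667² = 1.4008 m while stopping
human over T_r+T_s: 1.2000·(0.1500+1.3667) = 1.8200 m
C+Z_d+Z_r = 0.1000+0.0100+0.0250 = 0.1350 m
sum ≈ 0.3075+1.4008+1.8200+0.1350 ≈ 3.6633 m = S ✓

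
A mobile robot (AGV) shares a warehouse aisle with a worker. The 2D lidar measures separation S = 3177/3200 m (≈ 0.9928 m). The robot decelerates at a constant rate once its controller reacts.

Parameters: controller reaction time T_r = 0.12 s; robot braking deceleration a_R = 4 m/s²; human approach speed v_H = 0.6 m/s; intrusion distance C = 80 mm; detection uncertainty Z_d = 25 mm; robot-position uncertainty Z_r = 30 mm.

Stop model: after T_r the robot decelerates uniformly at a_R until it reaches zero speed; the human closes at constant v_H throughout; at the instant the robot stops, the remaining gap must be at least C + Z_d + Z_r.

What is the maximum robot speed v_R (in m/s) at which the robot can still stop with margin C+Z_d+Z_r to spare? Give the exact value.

quadratic (1/8)·v² + (27/100)·v + (-12573/16000) = 0
  disc = (27/100)² − 4·(1/8)·(-12573/16000) = 74529/160000 ; √disc = 273/400
  v_R = (−(27/100) + 273/400) / (2·(1/8)) = 33/20 m/s
check:
stop time T_s = (33/20)/4 = 0.4125 s
robot in T_r: 1.6500·0.1200 = 0.1980 m
robot under decel: 1.6500²/(2·4.0000) = 0.3403 m
human closes 0.6000·0.5325 = 0.3195 m
residual clearance needed = 0.0800+0.0250+0.0300 = 0.1350 m
sum ≈ 0.1980+0.3403+0.3195+0.1350 ≈ 0.9928 m = S ✓

v_R_max = 33/20 m/s = 1.6500 m/s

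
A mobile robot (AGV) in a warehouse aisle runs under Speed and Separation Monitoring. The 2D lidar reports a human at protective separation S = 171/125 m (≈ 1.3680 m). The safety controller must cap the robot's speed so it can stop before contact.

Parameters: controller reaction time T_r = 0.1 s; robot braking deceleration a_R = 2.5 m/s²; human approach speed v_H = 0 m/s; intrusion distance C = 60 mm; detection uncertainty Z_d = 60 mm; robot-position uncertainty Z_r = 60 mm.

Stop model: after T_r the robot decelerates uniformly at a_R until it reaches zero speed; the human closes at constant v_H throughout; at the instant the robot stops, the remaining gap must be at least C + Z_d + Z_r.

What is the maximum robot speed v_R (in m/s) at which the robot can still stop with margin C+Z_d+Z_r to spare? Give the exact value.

collect terms ⇒ (1/5)·v_R² + (1/10)·v_R + (-297/250) = 0
  disc = (1/10)² − 4·(1/5)·(-297/250) = 2401/2500 ; √disc = 49/50
  v_R = (−(1/10) + 49/50) / (2·(1/5)) = 11/5 m/s
check:
T_s = v_R/a_R = (11/5)/(5/2) = 0.8800 s
robot covers v_R·T_r = 2.2000·0.1000 = 0.2200 m before braking
braking distance = 2.2000²/(2·2.5000) = 0.9680 m
human closes 0.0000·0.9800 = 0.0000 m
C+Z_d+Z_r = 0.0600+0.0600+0.0600 = 0.1800 m
sum ≈ 0.2200+0.9680+0.0000+0.1800 ≈ 1.3680 m = S ✓

v_R_max = 11/5 m/s = 2.2000 m/s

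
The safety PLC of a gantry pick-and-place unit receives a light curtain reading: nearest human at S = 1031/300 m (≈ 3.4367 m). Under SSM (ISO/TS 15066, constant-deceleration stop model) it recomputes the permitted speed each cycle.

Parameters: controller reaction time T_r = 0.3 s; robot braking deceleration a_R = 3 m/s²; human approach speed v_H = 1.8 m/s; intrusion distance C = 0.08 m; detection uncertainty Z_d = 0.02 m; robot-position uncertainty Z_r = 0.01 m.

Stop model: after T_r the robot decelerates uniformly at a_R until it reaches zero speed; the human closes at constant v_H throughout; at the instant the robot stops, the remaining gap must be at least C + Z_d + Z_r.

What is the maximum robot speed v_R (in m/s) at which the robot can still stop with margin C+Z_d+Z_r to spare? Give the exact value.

v_R_max = 11/5 m/s = 2.2000 m/s

at the boundary: (1/6)·v² + (9/10)·v + (-209/75) = 0
  disc = (9/10)² − 4·(1/6)·(-209/75) = 2401/900 ; √disc = 49/30
  v_R = (−(9/10) + 49/30) / (2·(1/6)) = 11/5 m/s
check:
braking lasts T_s = (11/5)/3 = 0.7333 s
robot covers v_R·T_r = 2.2000·0.3000 = 0.6600 m before braking
braking distance = 2.2000²/(2·3.0000) = 0.8067 m
human over T_r+T_s: 1.8000·(0.3000+0.7333) = 1.8600 m
residual clearance needed = 0.0800+0.0200+0.0100 = 0.1100 m
sum ≈ 0.6600+0.8067+1.8600+0.1100 ≈ 3.4367 m = S ✓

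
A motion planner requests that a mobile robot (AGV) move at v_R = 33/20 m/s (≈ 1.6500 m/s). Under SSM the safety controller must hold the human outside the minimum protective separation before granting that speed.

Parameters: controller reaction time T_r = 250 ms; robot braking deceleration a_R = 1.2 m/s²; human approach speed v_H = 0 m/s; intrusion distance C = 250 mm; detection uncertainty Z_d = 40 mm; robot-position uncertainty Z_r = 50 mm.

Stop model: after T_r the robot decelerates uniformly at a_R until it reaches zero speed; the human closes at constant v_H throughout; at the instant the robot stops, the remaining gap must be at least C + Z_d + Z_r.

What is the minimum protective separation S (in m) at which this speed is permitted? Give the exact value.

stop time T_s = (33/20)/(6/5) = 1.3750 s
robot in T_r: 1.6500·0.2500 = 0.4125 m
robot covers 1.6500·1.3750 − ½·1.2000·1.3750² = 1.1344 m while stopping
human closes 0.0000·1.6250 = 0.0000 m
residual clearance needed = 0.2500+0.0400+0.0500 = 0.3400 m
S_min ≈ 0.4125+1.1344+0.0000+0.3400  ⇒  S_min = 3019/1600 m

S_min = 3019/1600 m = 1.8869 m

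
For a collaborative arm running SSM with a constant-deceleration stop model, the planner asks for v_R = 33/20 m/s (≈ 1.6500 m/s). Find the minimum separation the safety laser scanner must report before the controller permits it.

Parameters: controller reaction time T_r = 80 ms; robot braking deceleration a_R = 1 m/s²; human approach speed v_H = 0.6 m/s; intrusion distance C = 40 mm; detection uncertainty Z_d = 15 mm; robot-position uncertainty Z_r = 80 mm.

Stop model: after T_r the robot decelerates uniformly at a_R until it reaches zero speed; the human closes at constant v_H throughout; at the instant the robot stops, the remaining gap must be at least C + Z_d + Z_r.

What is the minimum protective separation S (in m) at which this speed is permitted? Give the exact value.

stop time T_s = (33/20)/1 = 1.6500 s
reaction-phase robot travel = 1.6500·0.0800 = 0.1320 m
robot under decel: 1.6500²/(2·1.0000) = 1.3613 m
person approaches 0.6000·(0.0800+1.6500) = 1.0380 m
C+Z_d+Z_r = 0.0400+0.0150+0.0800 = 0.1350 m
S_min ≈ 0.1320+1.3613+1.0380+0.1350  ⇒  S_min = 2133/800 m

S_min = 2133/800 m = 2.6662 m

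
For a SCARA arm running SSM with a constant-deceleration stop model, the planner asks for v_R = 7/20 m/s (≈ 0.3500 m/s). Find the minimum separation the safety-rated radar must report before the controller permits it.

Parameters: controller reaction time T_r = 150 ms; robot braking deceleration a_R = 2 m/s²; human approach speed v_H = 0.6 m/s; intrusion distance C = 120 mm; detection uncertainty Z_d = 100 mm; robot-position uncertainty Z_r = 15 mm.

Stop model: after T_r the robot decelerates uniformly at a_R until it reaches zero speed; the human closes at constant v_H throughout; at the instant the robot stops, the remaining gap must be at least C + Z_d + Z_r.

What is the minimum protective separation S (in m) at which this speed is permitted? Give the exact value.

T_s = v_R/a_R = (7/20)/2 = 0.1750 s
robot covers v_R·T_r = 0.3500·0.1500 = 0.0525 m before braking
robot covers 0.3500·0.1750 − ½·2.0000·0.1750² = 0.0306 m while stopping
human closes 0.6000·0.3250 = 0.1950 m
C+Z_d+Z_r = 0.1200+0.1000+0.0150 = 0.2350 m
S_min ≈ 0.0525+0.0306+0.1950+0.2350  ⇒  S_min = 821/1600 m

S_min = 821/1600 m = 0.5131 m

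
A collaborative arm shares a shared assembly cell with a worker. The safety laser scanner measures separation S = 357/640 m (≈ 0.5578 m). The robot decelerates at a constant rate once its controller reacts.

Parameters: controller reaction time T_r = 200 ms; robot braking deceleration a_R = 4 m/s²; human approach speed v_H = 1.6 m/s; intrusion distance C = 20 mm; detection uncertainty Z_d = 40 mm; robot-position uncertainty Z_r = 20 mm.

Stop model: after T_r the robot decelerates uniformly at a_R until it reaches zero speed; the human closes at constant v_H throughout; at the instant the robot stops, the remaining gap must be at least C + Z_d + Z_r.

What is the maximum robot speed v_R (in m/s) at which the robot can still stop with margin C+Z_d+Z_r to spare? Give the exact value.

v_R_max = 1/4 m/s = 0.2500 m/s

quadratic (1/8)·v² + (3/5)·v + (-101/640) = 0
  disc = (3/5)² − 4·(1/8)·(-101/640) = 2809/6400 ; √disc = 53/80
  v_R = (−(3/5) + 53/80) / (2·(1/8)) = 1/4 m/s
check:
braking lasts T_s = (1/4)/4 = 0.0625 s
robot in T_r: 0.2500·0.2000 = 0.0500 m
braking distance = 0.2500²/(2·4.0000) = 0.0078 m
person approaches 1.6000·(0.2000+0.0625) = 0.4200 m
margins: 0.0200+0.0400+0.0200 = 0.0800 m
sum ≈ 0.0500+0.0078+0.4200+0.0800 ≈ 0.5578 m = S ✓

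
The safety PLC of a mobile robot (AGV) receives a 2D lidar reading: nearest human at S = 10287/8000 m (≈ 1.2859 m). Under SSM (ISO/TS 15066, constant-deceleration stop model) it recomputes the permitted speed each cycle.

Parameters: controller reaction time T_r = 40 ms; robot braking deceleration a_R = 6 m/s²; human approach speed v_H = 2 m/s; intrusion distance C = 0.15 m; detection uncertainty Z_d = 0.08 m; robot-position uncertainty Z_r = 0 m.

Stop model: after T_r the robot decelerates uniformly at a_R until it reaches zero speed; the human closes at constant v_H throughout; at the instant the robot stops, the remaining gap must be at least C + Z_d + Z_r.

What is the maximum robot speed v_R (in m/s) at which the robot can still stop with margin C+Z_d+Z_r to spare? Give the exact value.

collect terms ⇒ (1/12)·v_R² + (28/75)·v_R + (-7807/8000) = 0
  disc = (28/75)² − 4·(1/12)·(-7807/8000) = 167281/360000 ; √disc = 409/600
  v_R = (−(28/75) + 409/600) / (2·(1/12)) = 37/20 m/s
check:
T_s = v_R/a_R = (37/20)/6 = 0.3083 s
reaction-phase robot travel = 1.8500·0.0400 = 0.0740 m
robot under decel: 1.8500²/(2·6.0000) = 0.2852 m
human closes 2.0000·0.3483 = 0.6967 m
margins: 0.1500+0.0800+0.0000 = 0.2300 m
sum ≈ 0.0740+0.2852+0.6967+0.2300 ≈ 1.2859 m = S ✓

v_R_max = 37/20 m/s = 1.8500 m/s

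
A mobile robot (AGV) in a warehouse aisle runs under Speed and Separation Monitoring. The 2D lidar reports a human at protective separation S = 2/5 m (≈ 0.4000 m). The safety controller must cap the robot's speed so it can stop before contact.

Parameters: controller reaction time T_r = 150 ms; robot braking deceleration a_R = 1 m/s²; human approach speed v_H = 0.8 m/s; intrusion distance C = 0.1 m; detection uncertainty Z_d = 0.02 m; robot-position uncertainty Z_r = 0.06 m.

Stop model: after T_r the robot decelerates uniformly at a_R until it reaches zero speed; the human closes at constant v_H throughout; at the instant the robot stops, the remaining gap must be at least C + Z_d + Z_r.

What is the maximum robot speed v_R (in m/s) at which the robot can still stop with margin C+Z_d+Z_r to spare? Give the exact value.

v_R_max = 1/10 m/s = 0.1000 m/s

quadratic (1/2)·v² + (19/20)·v + (-1/10) = 0
  disc = (19/20)² − 4·(1/2)·(-1/10) = 441/400 ; √disc = 21/20
  v_R = (−(19/20) + 21/20) / (2·(1/2)) = 1/10 m/s
check:
stop time T_s = (1/10)/1 = 0.1000 s
reaction-phase robot travel = 0.1000·0.1500 = 0.0150 m
robot covers 0.1000·0.1000 − ½·1.0000·0.1000² = 0.0050 m while stopping
human closes 0.8000·0.2500 = 0.2000 m
residual clearance needed = 0.1000+0.0200+0.0600 = 0.1800 m
sum ≈ 0.0150+0.0050+0.2000+0.1800 ≈ 0.4000 m = S ✓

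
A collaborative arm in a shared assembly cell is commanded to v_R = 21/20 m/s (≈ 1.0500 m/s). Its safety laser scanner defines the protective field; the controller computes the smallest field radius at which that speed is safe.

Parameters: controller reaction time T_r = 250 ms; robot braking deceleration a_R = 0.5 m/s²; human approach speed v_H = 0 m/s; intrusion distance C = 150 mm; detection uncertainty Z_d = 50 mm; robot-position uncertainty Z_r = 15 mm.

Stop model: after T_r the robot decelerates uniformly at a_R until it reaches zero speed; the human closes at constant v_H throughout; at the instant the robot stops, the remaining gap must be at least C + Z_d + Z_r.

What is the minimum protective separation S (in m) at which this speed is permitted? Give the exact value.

S_min = 79/50 m = 1.5800 m

T_s = v_R/a_R = (21/20)/(1/2) = 2.1000 s
robot covers v_R·T_r = 1.0500·0.2500 = 0.2625 m before braking
robot under decel: 1.0500²/(2·0.5000) = 1.1025 m
human over T_r+T_s: 0.0000·(0.2500+2.1000) = 0.0000 m
margins: 0.1500+0.0500+0.0150 = 0.2150 m
S_min ≈ 0.2625+1.1025+0.0000+0.2150  ⇒  S_min = 79/50 m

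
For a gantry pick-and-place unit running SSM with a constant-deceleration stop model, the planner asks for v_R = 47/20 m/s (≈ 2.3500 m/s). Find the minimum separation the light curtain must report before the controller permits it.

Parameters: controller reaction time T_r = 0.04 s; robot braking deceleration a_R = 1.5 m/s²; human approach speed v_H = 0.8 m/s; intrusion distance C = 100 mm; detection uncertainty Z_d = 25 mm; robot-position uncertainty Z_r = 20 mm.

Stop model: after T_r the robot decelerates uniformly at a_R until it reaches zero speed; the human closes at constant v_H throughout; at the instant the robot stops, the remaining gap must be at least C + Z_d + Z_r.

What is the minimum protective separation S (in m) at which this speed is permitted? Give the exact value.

braking lasts T_s = (47/20)/(3/2) = 1.5667 s
reaction-phase robot travel = 2.3500·0.0400 = 0.0940 m
braking distance = 2.3500²/(2·1.5000) = 1.8408 m
person approaches 0.8000·(0.0400+1.5667) = 1.2853 m
residual clearance needed = 0.1000+0.0250+0.0200 = 0.1450 m
S_min ≈ 0.0940+1.8408+1.2853+0.1450  ⇒  S_min = 20191/6000 m

S_min = 20191/6000 m = 3.3652 m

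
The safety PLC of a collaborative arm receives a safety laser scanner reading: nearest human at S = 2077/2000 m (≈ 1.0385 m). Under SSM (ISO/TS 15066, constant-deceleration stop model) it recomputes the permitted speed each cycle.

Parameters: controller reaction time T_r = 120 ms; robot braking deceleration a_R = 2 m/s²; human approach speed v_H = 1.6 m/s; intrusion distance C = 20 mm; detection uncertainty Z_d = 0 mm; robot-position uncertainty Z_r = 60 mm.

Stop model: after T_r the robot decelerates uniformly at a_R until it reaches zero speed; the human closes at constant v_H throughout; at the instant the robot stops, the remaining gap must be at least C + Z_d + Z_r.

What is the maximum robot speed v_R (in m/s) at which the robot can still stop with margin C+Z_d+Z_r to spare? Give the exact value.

quadratic (1/4)·v² + (23/25)·v + (-1533/2000) = 0
  disc = (23/25)² − 4·(1/4)·(-1533/2000) = 16129/10000 ; √disc = 127/100
  v_R = (−(23/25) + 127/100) / (2·(1/4)) = 7/10 m/s
check:
braking lasts T_s = (7/10)/2 = 0.3500 s
reaction-phase robot travel = 0.7000·0.1200 = 0.0840 m
braking distance = 0.7000²/(2·2.0000) = 0.1225 m
human over T_r+T_s: 1.6000·(0.1200+0.3500) = 0.7520 m
residual clearance needed = 0.0200+0.0000+0.0600 = 0.0800 m
sum ≈ 0.0840+0.1225+0.7520+0.0800 ≈ 1.0385 m = S ✓

v_R_max = 7/10 m/s = 0.7000 m/s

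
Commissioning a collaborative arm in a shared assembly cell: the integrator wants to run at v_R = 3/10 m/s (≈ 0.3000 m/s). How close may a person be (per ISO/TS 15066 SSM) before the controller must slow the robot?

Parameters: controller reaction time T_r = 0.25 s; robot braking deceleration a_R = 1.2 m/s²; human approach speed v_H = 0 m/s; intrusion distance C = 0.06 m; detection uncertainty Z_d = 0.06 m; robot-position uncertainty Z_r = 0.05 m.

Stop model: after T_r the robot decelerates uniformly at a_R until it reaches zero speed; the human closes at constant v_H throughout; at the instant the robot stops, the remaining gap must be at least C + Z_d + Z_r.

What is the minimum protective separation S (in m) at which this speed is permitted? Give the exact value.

S_min = 113/400 m = 0.2825 m

braking lasts T_s = (3/10)/(6/5) = 0.2500 s
reaction-phase robot travel = 0.3000·0.2500 = 0.0750 m
robot covers 0.3000·0.2500 − ½·1.2000·0.2500² = 0.0375 m while stopping
human over T_r+T_s: 0.0000·(0.2500+0.2500) = 0.0000 m
margins: 0.0600+0.0600+0.0500 = 0.1700 m
S_min ≈ 0.0750+0.0375+0.0000+0.1700  ⇒  S_min = 113/400 m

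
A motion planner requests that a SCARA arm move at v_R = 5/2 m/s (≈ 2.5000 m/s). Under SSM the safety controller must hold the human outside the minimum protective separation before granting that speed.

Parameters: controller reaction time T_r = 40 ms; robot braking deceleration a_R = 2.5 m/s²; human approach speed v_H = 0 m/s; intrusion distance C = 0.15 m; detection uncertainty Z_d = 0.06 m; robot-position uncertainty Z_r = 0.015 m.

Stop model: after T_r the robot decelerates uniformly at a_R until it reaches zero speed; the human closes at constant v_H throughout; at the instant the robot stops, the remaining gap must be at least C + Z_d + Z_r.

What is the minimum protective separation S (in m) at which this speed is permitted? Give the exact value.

braking lasts T_s = (5/2)/(5/2) = 1.0000 s
reaction-phase robot travel = 2.5000·0.0400 = 0.1000 m
braking distance = 2.5000²/(2·2.5000) = 1.2500 m
person approaches 0.0000·(0.0400+1.0000) = 0.0000 m
margins: 0.1500+0.0600+0.0150 = 0.2250 m
S_min ≈ 0.1000+1.2500+0.0000+0.2250  ⇒  S_min = 63/40 m

S_min = 63/40 m = 1.5750 m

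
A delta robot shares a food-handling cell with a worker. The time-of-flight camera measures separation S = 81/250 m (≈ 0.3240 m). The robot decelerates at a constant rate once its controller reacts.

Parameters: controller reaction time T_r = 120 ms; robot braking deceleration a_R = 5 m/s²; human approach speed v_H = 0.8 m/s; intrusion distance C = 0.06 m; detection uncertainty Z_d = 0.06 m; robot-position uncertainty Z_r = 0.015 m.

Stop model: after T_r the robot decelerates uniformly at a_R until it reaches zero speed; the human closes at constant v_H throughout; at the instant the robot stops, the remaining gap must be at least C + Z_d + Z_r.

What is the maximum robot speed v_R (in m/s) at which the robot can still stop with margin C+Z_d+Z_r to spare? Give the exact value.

v_R_max = 3/10 m/s = 0.3000 m/s

quadratic (1/10)·v² + (7/25)·v + (-93/1000) = 0
  disc = (7/25)² − 4·(1/10)·(-93/1000) = 289/2500 ; √disc = 17/50
  v_R = (−(7/25) + 17/50) / (2·(1/10)) = 3/10 m/s
check:
braking lasts T_s = (3/10)/5 = 0.0600 s
reaction-phase robot travel = 0.3000·0.1200 = 0.0360 m
robot under decel: 0.3000²/(2·5.0000) = 0.0090 m
human over T_r+T_s: 0.8000·(0.1200+0.0600) = 0.1440 m
margins: 0.0600+0.0600+0.0150 = 0.1350 m
sum ≈ 0.0360+0.0090+0.1440+0.1350 ≈ 0.3240 m = S ✓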